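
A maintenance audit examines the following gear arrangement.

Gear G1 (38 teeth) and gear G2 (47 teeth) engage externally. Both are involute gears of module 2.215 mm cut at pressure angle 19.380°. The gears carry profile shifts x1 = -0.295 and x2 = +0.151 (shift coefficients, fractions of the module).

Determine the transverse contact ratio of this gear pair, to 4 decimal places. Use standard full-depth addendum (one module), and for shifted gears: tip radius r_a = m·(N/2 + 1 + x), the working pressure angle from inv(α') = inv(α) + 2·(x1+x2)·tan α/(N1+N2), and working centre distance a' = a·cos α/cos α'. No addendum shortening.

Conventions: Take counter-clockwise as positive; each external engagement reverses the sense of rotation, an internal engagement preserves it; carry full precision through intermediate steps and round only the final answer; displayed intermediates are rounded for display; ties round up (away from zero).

1.7925

single-mesh involute tooth geometry (38T engaging 47T at module 2.215)
base radii: r_b1 = 39.700403, r_b2 = 49.103130
tip radii: r_a1 = 43.646575, r_a2 = 54.601965
inv(α') = inv(19.380°) + 2·(-0.295+0.151)·tan α/(38+47) = 0.01232662  ⇒  α' = 18.81025°
a' = a·cos α / cos α' = 94.1375·cos 19.380°/cos 18.81025° = 93.813989
action lengths: √(r_a1²−r_b1²) = 18.135643, √(r_a2²−r_b2²) = 23.880059
base pitch p_b = π·m·cos α = 6.564342
CR = (18.135643 + 23.880059 − 93.813989·sin 18.81025°)/6.564342 = 1.792530
contact ratio ≈ 1.7925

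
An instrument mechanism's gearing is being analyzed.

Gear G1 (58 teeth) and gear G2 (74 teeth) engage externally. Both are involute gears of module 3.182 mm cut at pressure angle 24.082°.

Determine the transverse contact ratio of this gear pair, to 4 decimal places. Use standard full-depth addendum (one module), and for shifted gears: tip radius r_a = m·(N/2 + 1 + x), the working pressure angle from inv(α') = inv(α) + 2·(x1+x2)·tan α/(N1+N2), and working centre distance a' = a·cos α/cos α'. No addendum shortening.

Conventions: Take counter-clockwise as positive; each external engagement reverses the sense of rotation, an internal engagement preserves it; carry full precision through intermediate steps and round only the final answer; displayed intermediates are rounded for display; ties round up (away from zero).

1.5975

recognized (one external pair, fixed centres): single-mesh tooth geometry, m = 3.182, N1 = 58, N2 = 74
base radii: r_b1 = 84.246346, r_b2 = 107.486717
tip radii: r_a1 = 95.460000, r_a2 = 120.916000
no profile shift: α' = α, a' = a
action lengths: √(r_a1²−r_b1²) = 44.890588, √(r_a2²−r_b2²) = 55.383073
base pitch p_b = π·m·cos α = 9.126472
CR = (44.890588 + 55.383073 − 210.012000·sin 24.08200°)/9.126472 = 1.597506
contact ratio ≈ 1.5975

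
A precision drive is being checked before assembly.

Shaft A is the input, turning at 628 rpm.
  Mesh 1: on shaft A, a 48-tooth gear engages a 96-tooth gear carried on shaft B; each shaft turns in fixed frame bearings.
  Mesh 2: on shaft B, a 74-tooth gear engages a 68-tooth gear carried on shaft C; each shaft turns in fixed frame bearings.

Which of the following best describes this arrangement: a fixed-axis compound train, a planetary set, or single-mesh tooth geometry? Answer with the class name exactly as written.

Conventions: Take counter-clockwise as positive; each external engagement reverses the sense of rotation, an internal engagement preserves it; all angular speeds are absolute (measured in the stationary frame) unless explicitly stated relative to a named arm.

class = fixed-axis compound train [2 meshes; 2 ratios multiply, 2 sense flips]
classification: fixed-axis compound train

fixed-axis compound train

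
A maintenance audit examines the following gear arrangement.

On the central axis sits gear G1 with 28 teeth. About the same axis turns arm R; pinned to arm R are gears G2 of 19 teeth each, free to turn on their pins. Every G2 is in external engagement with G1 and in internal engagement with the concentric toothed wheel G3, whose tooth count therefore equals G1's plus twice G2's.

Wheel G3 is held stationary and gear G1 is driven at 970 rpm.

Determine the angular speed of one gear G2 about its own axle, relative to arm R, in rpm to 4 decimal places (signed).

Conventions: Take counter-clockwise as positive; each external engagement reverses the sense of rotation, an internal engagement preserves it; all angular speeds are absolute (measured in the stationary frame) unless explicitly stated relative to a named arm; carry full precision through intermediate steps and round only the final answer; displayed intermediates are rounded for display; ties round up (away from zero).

class = planetary set [G3 = 28+2·19 = 66; Willis about the carrier]
normalise by the input: solve with ω_sun = 1, then scale by 970 rpm
ring teeth: 28 + 2·19 = 66
28(ω_sun−ω_arm) = −66(ω_ring−ω_arm),  ω_ring = 0, ω_sun = 1
28(1−ω_arm) = −66(0−ω_arm)  ⇒  94·ω_arm = 28  ⇒  ω_arm = 14/47
sun–planet mesh: 28·(1−14/47) = −19·(ω_p−ω_arm)  ⇒  ω_p−ω_arm = -924/893
scale: ω_p−ω_arm = -924/893 × 970 rpm = -1003.6730 rpm

-1003.6730 rpm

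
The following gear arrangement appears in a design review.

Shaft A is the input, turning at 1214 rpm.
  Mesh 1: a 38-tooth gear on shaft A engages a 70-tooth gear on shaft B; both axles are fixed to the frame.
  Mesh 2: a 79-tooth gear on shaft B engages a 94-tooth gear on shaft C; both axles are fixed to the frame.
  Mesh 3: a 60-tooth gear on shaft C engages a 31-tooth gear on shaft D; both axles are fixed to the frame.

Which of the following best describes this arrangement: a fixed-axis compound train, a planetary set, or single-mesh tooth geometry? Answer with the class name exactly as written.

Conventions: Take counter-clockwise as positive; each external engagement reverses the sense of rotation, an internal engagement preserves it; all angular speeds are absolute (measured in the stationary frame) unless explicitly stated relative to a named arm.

fixed-axis compound train

recognized (4 fixed axles, 3 meshes): fixed-axis compound train
classification: fixed-axis compound train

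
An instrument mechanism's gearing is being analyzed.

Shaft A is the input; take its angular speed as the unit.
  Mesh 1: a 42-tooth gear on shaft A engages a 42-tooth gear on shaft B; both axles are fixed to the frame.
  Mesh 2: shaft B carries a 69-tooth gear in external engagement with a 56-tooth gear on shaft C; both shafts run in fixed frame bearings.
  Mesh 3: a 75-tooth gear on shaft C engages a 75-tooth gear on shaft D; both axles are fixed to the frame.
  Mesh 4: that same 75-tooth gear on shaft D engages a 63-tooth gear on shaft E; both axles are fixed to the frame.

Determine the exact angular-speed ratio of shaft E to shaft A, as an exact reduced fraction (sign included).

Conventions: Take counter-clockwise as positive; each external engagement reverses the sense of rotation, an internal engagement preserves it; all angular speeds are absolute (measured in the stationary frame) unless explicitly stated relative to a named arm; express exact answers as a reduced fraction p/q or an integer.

class = fixed-axis compound train [4 meshes; 4 ratios multiply, 4 sense flips]
mesh 1 [42T→42T]: running ratio 1, sense −
mesh 2 [69T→56T]: running ratio 69/56, sense +
mesh 3 [75T→75T]: running ratio 69/56, sense −
mesh 4 [75T→63T]: running ratio 575/392, sense +
ω_out/ω_in = 575/392

575/392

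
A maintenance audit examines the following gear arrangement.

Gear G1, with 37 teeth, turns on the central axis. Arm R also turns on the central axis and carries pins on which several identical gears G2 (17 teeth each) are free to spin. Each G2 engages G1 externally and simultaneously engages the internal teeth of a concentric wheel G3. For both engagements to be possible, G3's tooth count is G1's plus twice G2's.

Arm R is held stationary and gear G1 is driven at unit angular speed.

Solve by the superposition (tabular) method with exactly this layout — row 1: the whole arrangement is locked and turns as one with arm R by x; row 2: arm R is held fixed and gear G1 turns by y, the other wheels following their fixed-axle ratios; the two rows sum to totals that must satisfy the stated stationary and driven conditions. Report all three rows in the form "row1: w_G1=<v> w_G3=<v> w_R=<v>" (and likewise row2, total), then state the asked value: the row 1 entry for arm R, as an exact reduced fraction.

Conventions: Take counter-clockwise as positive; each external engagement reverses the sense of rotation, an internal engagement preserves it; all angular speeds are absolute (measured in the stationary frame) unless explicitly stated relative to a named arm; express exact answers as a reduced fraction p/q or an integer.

recognized (axles ride arm R): planetary set, 37/17/71 teeth
row 1 — lock + rotate with arm: ω_sun = ω_ring = ω_arm = x
row 2 — arm fixed, fixed-axis ratios: sun y, ring −(37/71)·y, arm 0
boundary: total ω_arm = x = 0 and total ω_sun = x + y = 1  ⇒  y = 1, x = 0
row 2 ring = −(37/71)·1 = -37/71
totals (row 1 + row 2): sun 0 + 1 = 1, ring 0 + (-37/71) = -37/71, arm 0 + 0 = 0
asked cell (row1, arm) = 0

row1: w_G1=0 w_G3=0 w_R=0
row2: w_G1=1 w_G3=-37/71 w_R=0
total: w_G1=1 w_G3=-37/71 w_R=0
asked value: 0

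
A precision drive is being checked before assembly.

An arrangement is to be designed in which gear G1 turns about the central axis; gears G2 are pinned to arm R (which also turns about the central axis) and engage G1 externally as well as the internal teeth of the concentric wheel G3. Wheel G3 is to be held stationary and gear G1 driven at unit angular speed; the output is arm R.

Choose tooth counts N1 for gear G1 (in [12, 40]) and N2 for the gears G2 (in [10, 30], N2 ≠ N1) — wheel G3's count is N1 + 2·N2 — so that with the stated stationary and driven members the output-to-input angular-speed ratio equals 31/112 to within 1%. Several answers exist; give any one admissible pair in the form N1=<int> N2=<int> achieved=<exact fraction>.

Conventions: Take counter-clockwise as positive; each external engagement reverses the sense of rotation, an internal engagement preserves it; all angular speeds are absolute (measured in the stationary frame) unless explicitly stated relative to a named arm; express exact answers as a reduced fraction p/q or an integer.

N1=31 N2=25 achieved=31/112

topology: planetary set — design target 31/112, arm = carrier (Willis)
Willis with ω_ring = 0: ω_arm/ω_sun = N1/(N1+N3); set equal to 31/112  ⇒  N3/N1 = 1/(31/112) − 1 = 81/31
N3 = N1 + 2·N2  ⇒  N2/N1 = (N3/N1 − 1)/2 = (81/31 − 1)/2 = 25/31
smallest multiple with N1 ≥ 12 and N2 ≥ 10: k = 1  ⇒  N1 = 1·31 = 31, N2 = 1·25 = 25 (N1 ≤ 40, N2 ≤ 30, N2 ≠ N1 ✓), N3 = 31 + 2·25 = 81
check: N1/(N1+N3) with N1 = 31, N3 = 81 gives 31/112; |achieved − target| = 0 ≤ 31/11200 ✓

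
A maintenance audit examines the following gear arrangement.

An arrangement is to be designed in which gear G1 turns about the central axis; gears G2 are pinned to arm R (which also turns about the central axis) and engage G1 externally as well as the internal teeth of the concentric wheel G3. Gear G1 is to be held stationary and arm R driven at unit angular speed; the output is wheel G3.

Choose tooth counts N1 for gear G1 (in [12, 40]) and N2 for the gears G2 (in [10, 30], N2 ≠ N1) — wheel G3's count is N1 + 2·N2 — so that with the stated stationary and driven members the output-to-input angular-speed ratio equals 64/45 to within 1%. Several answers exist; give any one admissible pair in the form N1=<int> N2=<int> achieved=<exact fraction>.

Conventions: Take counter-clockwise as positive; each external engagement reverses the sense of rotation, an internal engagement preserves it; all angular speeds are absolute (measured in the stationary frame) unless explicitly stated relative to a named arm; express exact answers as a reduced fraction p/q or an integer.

topology: planetary set — design target 64/45, arm = carrier (Willis)
Willis with ω_sun = 0: ω_ring/ω_arm = (N1+N3)/N3; set equal to 64/45  ⇒  N3/N1 = 1/(64/45 − 1) = 45/19
N3 = N1 + 2·N2  ⇒  N2/N1 = (N3/N1 − 1)/2 = (45/19 − 1)/2 = 13/19
smallest multiple with N1 ≥ 12 and N2 ≥ 10: k = 1  ⇒  N1 = 1·19 = 19, N2 = 1·13 = 13 (N1 ≤ 40, N2 ≤ 30, N2 ≠ N1 ✓), N3 = 19 + 2·13 = 45
check: (N1+N3)/N3 with N1 = 19, N3 = 45 gives 64/45; |achieved − target| = 0 ≤ 16/1125 ✓

N1=19 N2=13 achieved=64/45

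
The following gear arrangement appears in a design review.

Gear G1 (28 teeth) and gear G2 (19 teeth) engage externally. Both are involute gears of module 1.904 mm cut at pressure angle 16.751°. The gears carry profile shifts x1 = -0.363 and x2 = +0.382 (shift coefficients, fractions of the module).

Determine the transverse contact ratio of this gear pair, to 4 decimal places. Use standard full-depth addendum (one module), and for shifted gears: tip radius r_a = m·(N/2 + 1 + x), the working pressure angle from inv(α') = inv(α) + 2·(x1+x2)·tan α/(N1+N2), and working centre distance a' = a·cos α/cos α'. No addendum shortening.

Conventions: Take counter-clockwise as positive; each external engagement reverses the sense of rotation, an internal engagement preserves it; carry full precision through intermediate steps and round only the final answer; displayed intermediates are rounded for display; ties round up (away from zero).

1.6652

single-mesh involute tooth geometry (28T engaging 19T at module 1.904)
base radii: r_b1 = 25.524888, r_b2 = 17.320460
tip radii: r_a1 = 27.868848, r_a2 = 20.719328
inv(α') = inv(16.751°) + 2·(-0.363+0.382)·tan α/(28+19) = 0.00886812  ⇒  α' = 16.90343°
a' = a·cos α / cos α' = 44.7440·cos 16.751°/cos 16.90343° = 44.780017
action lengths: √(r_a1²−r_b1²) = 11.187170, √(r_a2²−r_b2²) = 11.370674
base pitch p_b = π·m·cos α = 5.727771
CR = (11.187170 + 11.370674 − 44.780017·sin 16.90343°)/5.727771 = 1.665155
contact ratio ≈ 1.6652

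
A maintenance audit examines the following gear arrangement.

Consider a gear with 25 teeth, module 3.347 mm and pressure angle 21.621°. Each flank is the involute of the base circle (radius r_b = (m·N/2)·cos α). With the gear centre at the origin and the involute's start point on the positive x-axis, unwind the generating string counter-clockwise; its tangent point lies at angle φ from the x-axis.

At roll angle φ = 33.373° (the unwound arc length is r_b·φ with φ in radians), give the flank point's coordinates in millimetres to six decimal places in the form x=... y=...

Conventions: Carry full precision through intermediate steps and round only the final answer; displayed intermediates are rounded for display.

x=44.942489 y=2.476118

single-mesh involute tooth geometry (25T wheel at module 3.347)
pitch radius r_p = m·N/2 = 3.347·25/2 = 41.837500
base radius r_b = r_p·cos α = 41.837500·cos 21.621° = 38.893876
roll angle φ = 33.373° = 0.58246873 rad
x = r_b·(cos φ + φ·sin φ) = 44.942489
y = r_b·(sin φ − φ·cos φ) = 2.476118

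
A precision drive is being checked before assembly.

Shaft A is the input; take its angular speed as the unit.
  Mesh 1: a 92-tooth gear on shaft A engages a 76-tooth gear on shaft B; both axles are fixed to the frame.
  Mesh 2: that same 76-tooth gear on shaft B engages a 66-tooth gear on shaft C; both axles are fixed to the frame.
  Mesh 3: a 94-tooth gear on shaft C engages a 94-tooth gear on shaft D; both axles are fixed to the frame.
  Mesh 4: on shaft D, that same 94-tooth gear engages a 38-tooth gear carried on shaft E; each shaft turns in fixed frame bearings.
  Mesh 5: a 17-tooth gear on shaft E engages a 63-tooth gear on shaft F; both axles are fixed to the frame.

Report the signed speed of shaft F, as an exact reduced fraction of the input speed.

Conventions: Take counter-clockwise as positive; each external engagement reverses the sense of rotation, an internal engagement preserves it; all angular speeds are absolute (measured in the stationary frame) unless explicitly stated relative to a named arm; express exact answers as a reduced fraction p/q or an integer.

-36754/39501

5-mesh fixed-axis compound train (all bearings frame-fixed)
mesh 1 [92T→76T]: |ω|/ω_in = 1×92/76 = 23/19, sense flips to −
mesh 2 [76T→66T]: |ω|/ω_in = (23/19)×76/66 = 46/33, sense flips to +
mesh 3 [94T→94T]: |ω|/ω_in = (46/33)×94/94 = 46/33, sense flips to −
mesh 4 [94T→38T]: |ω|/ω_in = (46/33)×94/38 = 2162/627, sense flips to +
mesh 5 [17T→63T]: |ω|/ω_in = (2162/627)×17/63 = 36754/39501, sense flips to −
signed output speed (× input speed) = -36754/39501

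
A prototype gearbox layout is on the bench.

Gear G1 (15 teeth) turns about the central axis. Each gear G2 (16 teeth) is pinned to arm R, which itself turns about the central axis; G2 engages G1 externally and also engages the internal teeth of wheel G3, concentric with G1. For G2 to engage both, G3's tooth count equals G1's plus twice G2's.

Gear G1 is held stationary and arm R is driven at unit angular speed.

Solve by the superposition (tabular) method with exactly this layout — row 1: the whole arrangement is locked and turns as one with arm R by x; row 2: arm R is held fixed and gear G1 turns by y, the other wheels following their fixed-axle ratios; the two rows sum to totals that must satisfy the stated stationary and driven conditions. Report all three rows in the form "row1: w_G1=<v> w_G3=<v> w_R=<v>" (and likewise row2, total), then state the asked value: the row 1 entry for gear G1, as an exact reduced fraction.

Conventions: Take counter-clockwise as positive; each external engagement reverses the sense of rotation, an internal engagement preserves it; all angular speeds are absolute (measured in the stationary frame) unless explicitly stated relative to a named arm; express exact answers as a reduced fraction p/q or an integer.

row1: w_G1=1 w_G3=1 w_R=1
row2: w_G1=-1 w_G3=15/47 w_R=0
total: w_G1=0 w_G3=62/47 w_R=1
asked value: 1

topology: planetary set — G1 15T / G2 16T / G3 47T, arm = carrier (Willis)
superposition row 1 [locked train]: every member turns x
superposition row 2 [arm held]: sun y, ring −(15/47)·y, arm 0
boundary: total ω_sun = x + y = 0 and total ω_arm = x = 1  ⇒  y = -1, x = 1
row 2 ring = −(15/47)·(-1) = 15/47
totals (row 1 + row 2): sun 1 + (-1) = 0, ring 1 + 15/47 = 62/47, arm 1 + 0 = 1
asked cell (row1, sun) = 1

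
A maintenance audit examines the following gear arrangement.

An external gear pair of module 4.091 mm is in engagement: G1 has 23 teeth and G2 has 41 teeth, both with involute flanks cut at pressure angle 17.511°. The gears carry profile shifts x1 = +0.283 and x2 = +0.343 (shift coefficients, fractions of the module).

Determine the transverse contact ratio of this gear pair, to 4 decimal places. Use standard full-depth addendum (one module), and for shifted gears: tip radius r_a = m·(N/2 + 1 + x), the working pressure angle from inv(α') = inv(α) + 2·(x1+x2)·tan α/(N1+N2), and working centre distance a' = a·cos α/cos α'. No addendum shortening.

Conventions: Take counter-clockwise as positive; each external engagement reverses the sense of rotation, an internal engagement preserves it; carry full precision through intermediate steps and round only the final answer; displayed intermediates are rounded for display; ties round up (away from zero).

1.6383

topology: single-mesh involute geometry — m = 4.091, 23T/41T pair
base radii: r_b1 = 44.866328, r_b2 = 79.979106
tip radii: r_a1 = 52.295253, r_a2 = 89.359713
inv(α') = inv(17.511°) + 2·(+0.283+0.343)·tan α/(23+41) = 0.01605743  ⇒  α' = 20.48575°
a' = a·cos α / cos α' = 130.9120·cos 17.511°/cos 20.48575° = 133.273761
action lengths: √(r_a1²−r_b1²) = 26.866450, √(r_a2²−r_b2²) = 39.856003
base pitch p_b = π·m·cos α = 12.256672
CR = (26.866450 + 39.856003 − 133.273761·sin 20.48575°)/12.256672 = 1.638296
contact ratio ≈ 1.6383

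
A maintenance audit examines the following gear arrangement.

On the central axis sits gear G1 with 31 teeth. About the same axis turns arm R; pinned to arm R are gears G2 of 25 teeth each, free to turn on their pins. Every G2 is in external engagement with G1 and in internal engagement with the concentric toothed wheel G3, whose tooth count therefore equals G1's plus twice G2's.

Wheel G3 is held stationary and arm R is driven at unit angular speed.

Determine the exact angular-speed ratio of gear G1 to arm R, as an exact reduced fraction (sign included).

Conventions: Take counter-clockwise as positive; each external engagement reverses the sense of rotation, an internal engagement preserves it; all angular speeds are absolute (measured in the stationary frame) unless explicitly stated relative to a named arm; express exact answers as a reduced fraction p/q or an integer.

recognized (axles ride arm R): planetary set, 31/25/81 teeth
ring teeth: 31 + 2·25 = 81
31(ω_sun−ω_arm) = −81(ω_ring−ω_arm),  ω_ring = 0, ω_arm = 1
ω_sun = 1 − (81/31)(0−1) = 112/31
ω_out/ω_in = 112/31

112/31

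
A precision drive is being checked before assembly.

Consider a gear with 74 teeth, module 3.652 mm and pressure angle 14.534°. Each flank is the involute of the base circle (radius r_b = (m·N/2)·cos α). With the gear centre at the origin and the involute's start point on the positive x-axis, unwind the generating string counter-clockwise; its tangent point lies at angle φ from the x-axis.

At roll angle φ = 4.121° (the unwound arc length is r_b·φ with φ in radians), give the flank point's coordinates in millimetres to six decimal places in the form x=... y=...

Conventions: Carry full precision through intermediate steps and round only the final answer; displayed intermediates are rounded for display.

topology: single-mesh involute geometry — m = 3.652, N = 74
pitch radius r_p = m·N/2 = 3.652·74/2 = 135.124000
base radius r_b = r_p·cos α = 135.124000·cos 14.534° = 130.799882
roll angle φ = 4.121° = 0.07192502 rad
x = r_b·(cos φ + φ·sin φ) = 131.137772
y = r_b·(sin φ − φ·cos φ) = 0.016214

x=131.137772 y=0.016214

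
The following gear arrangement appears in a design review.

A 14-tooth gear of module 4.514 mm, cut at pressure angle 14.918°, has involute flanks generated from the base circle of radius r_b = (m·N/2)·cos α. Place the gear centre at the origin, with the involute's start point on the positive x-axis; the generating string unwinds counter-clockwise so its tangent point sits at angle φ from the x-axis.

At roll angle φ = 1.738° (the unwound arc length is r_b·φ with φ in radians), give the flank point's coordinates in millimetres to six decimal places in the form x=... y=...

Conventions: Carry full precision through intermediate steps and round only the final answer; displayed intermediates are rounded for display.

x=30.547041 y=0.000284

class = single-mesh tooth geometry [base-circle involute, m = 4.514, 14T]
pitch radius r_p = m·N/2 = 4.514·14/2 = 31.598000
base radius r_b = r_p·cos α = 31.598000·cos 14.918° = 30.532997
roll angle φ = 1.738° = 0.03033382 rad
x = r_b·(cos φ + φ·sin φ) = 30.547041
y = r_b·(sin φ − φ·cos φ) = 0.000284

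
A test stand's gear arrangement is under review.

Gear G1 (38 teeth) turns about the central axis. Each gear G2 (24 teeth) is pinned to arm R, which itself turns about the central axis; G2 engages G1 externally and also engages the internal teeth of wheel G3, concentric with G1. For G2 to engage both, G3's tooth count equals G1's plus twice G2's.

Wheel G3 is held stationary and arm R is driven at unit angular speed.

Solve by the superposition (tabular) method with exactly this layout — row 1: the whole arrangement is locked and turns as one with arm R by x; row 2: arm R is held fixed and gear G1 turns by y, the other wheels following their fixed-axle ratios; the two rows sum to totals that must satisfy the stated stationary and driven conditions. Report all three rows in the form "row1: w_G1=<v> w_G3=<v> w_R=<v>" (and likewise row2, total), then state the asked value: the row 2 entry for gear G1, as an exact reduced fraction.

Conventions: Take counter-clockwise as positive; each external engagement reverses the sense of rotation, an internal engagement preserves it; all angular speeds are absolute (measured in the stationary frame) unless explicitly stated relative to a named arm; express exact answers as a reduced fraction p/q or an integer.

topology: planetary set — G1 38T / G2 24T / G3 86T, arm = carrier (Willis)
row 1 (train locked, turned with arm): all members turn x
row 2: sun turns y, ring = −(38/86)·y, arm 0
boundary: total ω_ring = x − (38/86)·y = 0 and total ω_arm = x = 1  ⇒  y = 43/19, x = 1
row 2 ring = −(38/86)·43/19 = -1
totals (row 1 + row 2): sun 1 + 43/19 = 62/19, ring 1 + (-1) = 0, arm 1 + 0 = 1
asked cell (row2, sun) = 43/19

row1: w_G1=1 w_G3=1 w_R=1
row2: w_G1=43/19 w_G3=-1 w_R=0
total: w_G1=62/19 w_G3=0 w_R=1
asked value: 43/19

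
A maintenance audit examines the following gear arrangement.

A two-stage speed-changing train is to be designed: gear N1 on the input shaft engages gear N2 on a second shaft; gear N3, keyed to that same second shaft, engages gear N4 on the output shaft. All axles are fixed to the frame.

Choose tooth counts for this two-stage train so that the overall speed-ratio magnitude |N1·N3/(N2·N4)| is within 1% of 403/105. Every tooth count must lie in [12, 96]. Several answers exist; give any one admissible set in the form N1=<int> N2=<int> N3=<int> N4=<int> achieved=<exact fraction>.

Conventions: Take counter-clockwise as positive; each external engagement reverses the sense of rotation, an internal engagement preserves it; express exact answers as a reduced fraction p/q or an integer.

N1=13 N2=14 N3=62 N4=15 achieved=403/105

2-stage fixed-axis compound train for ratio 403/105
target = 403/105 in lowest terms: an exact hit needs N1·N3 = k·403 and N2·N4 = k·105 for one integer k, every count in [12, 96]; additionally prefer no 1:1 stage (N1 ≠ N2, N3 ≠ N4)
k = 1: no 1:1-free in-range split of k·403 and k·105 into factor pairs; take k = 2
k = 2: N1·N3 = 806 = 13·62, N2·N4 = 210 = 14·15
achieved = 13·62/(14·15) = 403/105; |achieved − target| = 0 ≤ 403/10500 ✓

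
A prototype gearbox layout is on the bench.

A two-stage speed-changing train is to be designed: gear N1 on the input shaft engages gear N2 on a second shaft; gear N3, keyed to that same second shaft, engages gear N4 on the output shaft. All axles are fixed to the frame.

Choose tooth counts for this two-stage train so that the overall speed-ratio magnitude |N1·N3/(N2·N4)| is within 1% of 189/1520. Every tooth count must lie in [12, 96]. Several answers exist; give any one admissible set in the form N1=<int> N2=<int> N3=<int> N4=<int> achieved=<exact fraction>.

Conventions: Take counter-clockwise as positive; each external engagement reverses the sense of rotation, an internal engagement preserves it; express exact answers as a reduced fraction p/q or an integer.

topology: fixed-axis compound train — 2 stages, target 189/1520
target = 189/1520 in lowest terms: an exact hit needs N1·N3 = k·189 and N2·N4 = k·1520 for one integer k, every count in [12, 96]; additionally prefer no 1:1 stage (N1 ≠ N2, N3 ≠ N4)
k = 1: no 1:1-free in-range split of k·189 and k·1520 into factor pairs; take k = 2
k = 2: N1·N3 = 378 = 14·27, N2·N4 = 3040 = 32·95
achieved = 14·27/(32·95) = 189/1520; |achieved − target| = 0 ≤ 189/152000 ✓

N1=14 N2=32 N3=27 N4=95 achieved=189/1520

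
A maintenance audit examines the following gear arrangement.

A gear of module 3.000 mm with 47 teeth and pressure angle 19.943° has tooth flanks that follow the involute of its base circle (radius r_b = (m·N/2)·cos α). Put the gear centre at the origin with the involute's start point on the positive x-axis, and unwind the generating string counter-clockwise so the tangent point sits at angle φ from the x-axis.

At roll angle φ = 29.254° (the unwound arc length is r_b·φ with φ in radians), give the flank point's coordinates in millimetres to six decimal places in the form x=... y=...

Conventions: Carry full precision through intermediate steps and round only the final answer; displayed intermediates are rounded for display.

topology: single-mesh involute geometry — m = 3.000, N = 47
pitch radius r_p = m·N/2 = 3.000·47/2 = 70.500000
base radius r_b = r_p·cos α = 70.500000·cos 19.943° = 66.272285
roll angle φ = 29.254° = 0.51057862 rad
x = r_b·(cos φ + φ·sin φ) = 74.355685
y = r_b·(sin φ − φ·cos φ) = 2.864405

x=74.355685 y=2.864405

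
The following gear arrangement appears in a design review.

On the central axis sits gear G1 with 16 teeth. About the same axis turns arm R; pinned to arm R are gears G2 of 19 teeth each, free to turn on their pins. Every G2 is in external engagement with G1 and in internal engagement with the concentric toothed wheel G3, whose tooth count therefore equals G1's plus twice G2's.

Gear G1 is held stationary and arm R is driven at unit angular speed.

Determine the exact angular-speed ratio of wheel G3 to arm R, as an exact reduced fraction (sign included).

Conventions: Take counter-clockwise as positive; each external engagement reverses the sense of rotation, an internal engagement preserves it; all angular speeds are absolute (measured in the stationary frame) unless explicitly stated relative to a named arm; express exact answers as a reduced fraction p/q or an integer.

35/27

class = planetary set [G3 = 16+2·19 = 54; Willis about the carrier]
ring teeth: 16 + 2·19 = 54
16(ω_sun−ω_arm) = −54(ω_ring−ω_arm),  ω_sun = 0, ω_arm = 1
ω_ring = 1 − (16/54)(0−1) = 35/27
ω_out/ω_in = 35/27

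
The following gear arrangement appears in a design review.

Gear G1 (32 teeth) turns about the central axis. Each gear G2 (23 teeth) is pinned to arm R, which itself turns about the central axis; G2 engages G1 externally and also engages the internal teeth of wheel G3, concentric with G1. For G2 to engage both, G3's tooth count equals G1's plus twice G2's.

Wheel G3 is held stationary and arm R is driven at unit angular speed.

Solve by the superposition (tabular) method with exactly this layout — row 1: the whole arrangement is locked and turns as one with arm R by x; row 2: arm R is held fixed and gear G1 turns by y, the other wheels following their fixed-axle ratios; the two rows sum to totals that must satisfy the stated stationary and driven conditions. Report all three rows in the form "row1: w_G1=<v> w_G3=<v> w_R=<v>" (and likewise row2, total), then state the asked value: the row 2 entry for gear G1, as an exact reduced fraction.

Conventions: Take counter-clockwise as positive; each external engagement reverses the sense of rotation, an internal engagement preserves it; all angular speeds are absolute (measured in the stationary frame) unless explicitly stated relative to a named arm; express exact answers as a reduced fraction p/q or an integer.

row1: w_G1=1 w_G3=1 w_R=1
row2: w_G1=39/16 w_G3=-1 w_R=0
total: w_G1=55/16 w_G3=0 w_R=1
asked value: 39/16

class = planetary set [G3 = 32+2·23 = 78; Willis about the carrier]
row 1 (train locked, turned with arm): all members turn x
superposition row 2 [arm held]: sun y, ring −(32/78)·y, arm 0
boundary: total ω_ring = x − (32/78)·y = 0 and total ω_arm = x = 1  ⇒  y = 39/16, x = 1
row 2 ring = −(32/78)·39/16 = -1
totals (row 1 + row 2): sun 1 + 39/16 = 55/16, ring 1 + (-1) = 0, arm 1 + 0 = 1
asked cell (row2, sun) = 39/16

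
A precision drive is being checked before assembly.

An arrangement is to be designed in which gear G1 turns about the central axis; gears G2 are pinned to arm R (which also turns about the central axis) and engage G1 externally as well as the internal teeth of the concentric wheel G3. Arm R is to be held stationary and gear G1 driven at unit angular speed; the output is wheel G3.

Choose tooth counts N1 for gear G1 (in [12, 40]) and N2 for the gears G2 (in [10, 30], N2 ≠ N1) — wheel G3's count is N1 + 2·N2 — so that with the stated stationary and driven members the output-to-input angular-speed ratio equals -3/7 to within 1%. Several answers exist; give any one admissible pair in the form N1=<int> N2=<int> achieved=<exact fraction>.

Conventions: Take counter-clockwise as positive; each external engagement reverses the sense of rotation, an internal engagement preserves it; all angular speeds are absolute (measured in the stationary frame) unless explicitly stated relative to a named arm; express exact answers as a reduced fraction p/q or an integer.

topology: planetary set — design target -3/7, arm = carrier (Willis)
Willis with ω_arm = 0: ω_ring/ω_sun = −N1/N3; set equal to -3/7  ⇒  N3/N1 = −1/(-3/7) = 7/3
N3 = N1 + 2·N2  ⇒  N2/N1 = (N3/N1 − 1)/2 = (7/3 − 1)/2 = 2/3
smallest multiple with N1 ≥ 12 and N2 ≥ 10: k = 5  ⇒  N1 = 5·3 = 15, N2 = 5·2 = 10 (N1 ≤ 40, N2 ≤ 30, N2 ≠ N1 ✓), N3 = 15 + 2·10 = 35
check: −N1/N3 with N1 = 15, N3 = 35 gives -3/7; |achieved − target| = 0 ≤ 3/700 ✓

N1=15 N2=10 achieved=-3/7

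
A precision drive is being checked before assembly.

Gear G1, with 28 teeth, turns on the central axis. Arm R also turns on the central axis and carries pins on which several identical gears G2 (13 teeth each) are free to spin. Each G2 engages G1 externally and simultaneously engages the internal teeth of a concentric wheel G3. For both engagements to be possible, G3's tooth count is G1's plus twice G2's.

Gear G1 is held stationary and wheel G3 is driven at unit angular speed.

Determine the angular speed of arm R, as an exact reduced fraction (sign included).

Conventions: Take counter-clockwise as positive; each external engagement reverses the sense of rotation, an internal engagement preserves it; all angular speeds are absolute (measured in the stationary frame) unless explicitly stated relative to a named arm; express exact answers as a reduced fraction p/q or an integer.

recognized (axles ride arm R): planetary set, 28/13/54 teeth
ring teeth: 28 + 2·13 = 54
28(ω_sun−ω_arm) = −54(ω_ring−ω_arm),  ω_sun = 0, ω_ring = 1
28(0−ω_arm) = −54(1−ω_arm)  ⇒  82·ω_arm = 54  ⇒  ω_arm = 27/41
exact speed ratio = 27/41

27/41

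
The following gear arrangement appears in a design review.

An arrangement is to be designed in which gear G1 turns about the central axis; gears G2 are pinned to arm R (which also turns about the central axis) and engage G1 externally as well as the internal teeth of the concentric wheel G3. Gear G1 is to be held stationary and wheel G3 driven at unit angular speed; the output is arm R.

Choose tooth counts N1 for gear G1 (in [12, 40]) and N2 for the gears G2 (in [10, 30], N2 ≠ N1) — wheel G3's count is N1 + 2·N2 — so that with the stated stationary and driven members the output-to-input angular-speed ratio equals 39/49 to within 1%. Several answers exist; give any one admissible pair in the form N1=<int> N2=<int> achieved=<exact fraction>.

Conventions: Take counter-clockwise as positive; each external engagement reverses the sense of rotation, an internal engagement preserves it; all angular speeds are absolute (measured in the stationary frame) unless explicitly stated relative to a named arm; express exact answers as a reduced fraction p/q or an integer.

planetary set to be sized for 39/49 (Willis relation)
Willis with ω_sun = 0: ω_arm/ω_ring = N3/(N1+N3); set equal to 39/49  ⇒  N3/N1 = (39/49)/(1 − 39/49) = 39/10
N3 = N1 + 2·N2  ⇒  N2/N1 = (N3/N1 − 1)/2 = (39/10 − 1)/2 = 29/20
smallest multiple with N1 ≥ 12 and N2 ≥ 10: k = 1  ⇒  N1 = 1·20 = 20, N2 = 1·29 = 29 (N1 ≤ 40, N2 ≤ 30, N2 ≠ N1 ✓), N3 = 20 + 2·29 = 78
check: N3/(N1+N3) with N1 = 20, N3 = 78 gives 39/49; |achieved − target| = 0 ≤ 39/4900 ✓

N1=20 N2=29 achieved=39/49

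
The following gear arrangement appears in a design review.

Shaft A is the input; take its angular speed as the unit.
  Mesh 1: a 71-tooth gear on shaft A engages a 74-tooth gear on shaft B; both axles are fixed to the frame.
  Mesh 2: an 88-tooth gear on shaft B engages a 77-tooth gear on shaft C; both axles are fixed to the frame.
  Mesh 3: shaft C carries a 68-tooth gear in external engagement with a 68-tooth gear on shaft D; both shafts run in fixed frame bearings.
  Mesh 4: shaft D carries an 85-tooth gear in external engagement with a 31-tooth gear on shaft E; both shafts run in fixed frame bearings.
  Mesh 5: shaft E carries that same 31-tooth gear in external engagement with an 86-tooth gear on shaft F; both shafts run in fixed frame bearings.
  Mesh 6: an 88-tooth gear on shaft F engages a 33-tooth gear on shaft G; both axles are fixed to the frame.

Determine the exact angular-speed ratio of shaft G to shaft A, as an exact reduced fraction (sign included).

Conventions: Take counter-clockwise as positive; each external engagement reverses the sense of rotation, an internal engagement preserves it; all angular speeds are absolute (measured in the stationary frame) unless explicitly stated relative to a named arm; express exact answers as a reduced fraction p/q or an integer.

class = fixed-axis compound train [6 meshes; 6 ratios multiply, 6 sense flips]
mesh 1 [71T→74T]: running ratio 71/74, sense −
mesh 2 [88T→77T]: running ratio 284/259, sense +
mesh 3 [68T→68T]: running ratio 284/259, sense −
mesh 4 [85T→31T]: running ratio 24140/8029, sense +
mesh 5 [31T→86T]: running ratio 12070/11137, sense −
mesh 6 [88T→33T]: running ratio 96560/33411, sense +
ω_out/ω_in = 96560/33411

96560/33411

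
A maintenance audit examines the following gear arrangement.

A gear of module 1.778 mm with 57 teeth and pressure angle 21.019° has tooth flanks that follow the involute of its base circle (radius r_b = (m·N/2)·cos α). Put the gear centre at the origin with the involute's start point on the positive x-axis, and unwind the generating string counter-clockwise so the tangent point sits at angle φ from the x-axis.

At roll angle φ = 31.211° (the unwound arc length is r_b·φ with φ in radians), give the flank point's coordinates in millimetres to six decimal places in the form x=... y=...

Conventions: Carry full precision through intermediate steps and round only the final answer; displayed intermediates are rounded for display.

x=53.807189 y=2.473801

recognized (one wheel, involute flank): single-mesh tooth geometry, m = 1.778, N = 57
pitch radius r_p = m·N/2 = 1.778·57/2 = 50.673000
base radius r_b = r_p·cos α = 50.673000·cos 21.019° = 47.301296
roll angle φ = 31.211° = 0.54473471 rad
x = r_b·(cos φ + φ·sin φ) = 53.807189
y = r_b·(sin φ − φ·cos φ) = 2.473801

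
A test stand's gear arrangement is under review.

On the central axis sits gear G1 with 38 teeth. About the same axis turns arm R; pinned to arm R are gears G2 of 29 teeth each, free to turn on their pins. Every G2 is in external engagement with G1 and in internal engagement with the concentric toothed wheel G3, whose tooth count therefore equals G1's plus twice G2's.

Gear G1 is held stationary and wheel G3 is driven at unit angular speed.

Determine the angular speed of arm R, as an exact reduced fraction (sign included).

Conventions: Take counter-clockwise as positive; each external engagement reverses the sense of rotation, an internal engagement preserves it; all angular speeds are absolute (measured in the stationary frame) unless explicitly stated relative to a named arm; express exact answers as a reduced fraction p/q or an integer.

topology: planetary set — G1 38T / G2 29T / G3 96T, arm = carrier (Willis)
ring teeth: 38 + 2·29 = 96
38(ω_sun−ω_arm) = −96(ω_ring−ω_arm),  ω_sun = 0, ω_ring = 1
38(0−ω_arm) = −96(1−ω_arm)  ⇒  134·ω_arm = 96  ⇒  ω_arm = 48/67
exact speed ratio = 48/67

48/67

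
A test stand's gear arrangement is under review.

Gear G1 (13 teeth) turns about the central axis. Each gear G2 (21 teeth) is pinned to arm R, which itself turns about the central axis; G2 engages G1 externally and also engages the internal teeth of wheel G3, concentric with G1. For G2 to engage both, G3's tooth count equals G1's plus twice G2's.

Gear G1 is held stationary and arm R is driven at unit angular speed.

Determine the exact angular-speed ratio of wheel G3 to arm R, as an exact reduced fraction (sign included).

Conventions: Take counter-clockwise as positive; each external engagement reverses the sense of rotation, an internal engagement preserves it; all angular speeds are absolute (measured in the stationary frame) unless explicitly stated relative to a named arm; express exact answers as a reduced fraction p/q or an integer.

68/55

topology: planetary set — G1 13T / G2 21T / G3 55T, arm = carrier (Willis)
ring teeth: 13 + 2·21 = 55
13(ω_sun−ω_arm) = −55(ω_ring−ω_arm),  ω_sun = 0, ω_arm = 1
ω_ring = 1 − (13/55)(0−1) = 68/55
ω_out/ω_in = 68/55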